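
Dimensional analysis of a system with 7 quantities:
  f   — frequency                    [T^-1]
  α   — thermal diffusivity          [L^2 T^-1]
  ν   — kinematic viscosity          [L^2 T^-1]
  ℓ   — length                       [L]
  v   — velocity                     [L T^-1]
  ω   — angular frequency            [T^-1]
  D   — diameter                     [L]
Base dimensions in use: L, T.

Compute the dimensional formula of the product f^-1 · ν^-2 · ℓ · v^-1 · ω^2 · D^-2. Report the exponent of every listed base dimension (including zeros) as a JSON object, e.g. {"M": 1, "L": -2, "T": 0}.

{"L": -6, "T": 2}

Dimensional matrix (L×T by f×α×ν×ℓ×v×ω×D):
  L: [ 0  2  2  1  1  0  1]
  T: [-1 -1 -1  0 -1 -1  0]
  [L]: (-1)·0+(-2)·2+(1)·1+(-1)·1+(2)·0+(-2)·1 = -6
  [T]: (-1)·-1+(-2)·-1+(1)·0+(-1)·-1+(2)·-1+(-2)·0 = 2
⇒ L^-6 T^2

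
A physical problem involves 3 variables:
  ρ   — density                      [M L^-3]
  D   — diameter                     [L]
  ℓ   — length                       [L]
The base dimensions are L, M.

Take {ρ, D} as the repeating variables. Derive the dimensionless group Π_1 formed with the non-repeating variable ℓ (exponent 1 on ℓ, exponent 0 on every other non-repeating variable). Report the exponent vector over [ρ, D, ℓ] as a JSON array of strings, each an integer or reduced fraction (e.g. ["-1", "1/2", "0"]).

Write exponents as rows L,M / cols ρ,D,ℓ:
  L: [-3  1  1]
  M: [ 1  0  0]
RREF → pivots at {ρ,D} ⇒ r = 2
Pivot set = {ρ,D}, free = {ℓ}
RREF:
  r0: [   1    0    0]
  r1: [   0    1    1]
Fix exponent of ℓ at 1; solve each RREF row for its pivot's exponent:
  r0: exp(ρ) + (0)·1 = 0 ⇒ exp(ρ) = 0
  r1: exp(D) + (1)·1 = 0 ⇒ exp(D) = -1
Π_1 = D^-1 · ℓ

["0", "-1", "1"]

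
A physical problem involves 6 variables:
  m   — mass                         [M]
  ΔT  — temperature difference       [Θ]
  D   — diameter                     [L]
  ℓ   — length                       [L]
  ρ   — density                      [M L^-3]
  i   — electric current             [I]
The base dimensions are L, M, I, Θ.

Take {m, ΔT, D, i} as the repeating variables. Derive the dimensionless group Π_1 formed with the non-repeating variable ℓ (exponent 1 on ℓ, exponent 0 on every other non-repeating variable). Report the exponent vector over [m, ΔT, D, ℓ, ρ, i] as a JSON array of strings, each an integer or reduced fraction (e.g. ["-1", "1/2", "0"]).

["0", "0", "-1", "1", "0", "0"]

Exponent matrix [L,M,I,Θ] × [m,ΔT,D,ℓ,ρ,i]:
  L: [ 0  0  1  1 -3  0]
  M: [ 1  0  0  0  1  0]
  I: [ 0  0  0  0  0  1]
  Θ: [ 0  1  0  0  0  0]
Echelon form has 4 nonzero rows (pivots: m,ΔT,D,i)
Repeat: m,ΔT,D,i; free: ℓ,ρ
RREF:
  r0: [   1    0    0    0    1    0]
  r1: [   0    1    0    0    0    0]
  r2: [   0    0    1    1   -3    0]
  r3: [   0    0    0    0    0    1]
Fix exponent of ℓ at 1, ρ at 0; solve each RREF row for its pivot's exponent:
  r0: exp(m) + (0)·1 = 0 ⇒ exp(m) = 0
  r1: exp(ΔT) + (0)·1 = 0 ⇒ exp(ΔT) = 0
  r2: exp(D) + (1)·1 = 0 ⇒ exp(D) = -1
  r3: exp(i) + (0)·1 = 0 ⇒ exp(i) = 0
Π_1 = D^-1 · ℓ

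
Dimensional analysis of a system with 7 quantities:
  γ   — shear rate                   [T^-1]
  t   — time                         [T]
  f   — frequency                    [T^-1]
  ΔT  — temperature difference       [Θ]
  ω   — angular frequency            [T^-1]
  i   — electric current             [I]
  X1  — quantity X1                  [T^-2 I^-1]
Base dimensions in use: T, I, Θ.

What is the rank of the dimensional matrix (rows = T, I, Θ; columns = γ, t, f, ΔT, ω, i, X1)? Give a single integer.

Write exponents as rows T,I,Θ / cols γ,t,f,ΔT,ω,i,X1:
  T: [-1  1 -1  0 -1  0 -2]
  I: [ 0  0  0  0  0  1 -1]
  Θ: [ 0  0  0  1  0  0  0]
Row reduction gives pivot columns γ,ΔT,i; rank = 3

3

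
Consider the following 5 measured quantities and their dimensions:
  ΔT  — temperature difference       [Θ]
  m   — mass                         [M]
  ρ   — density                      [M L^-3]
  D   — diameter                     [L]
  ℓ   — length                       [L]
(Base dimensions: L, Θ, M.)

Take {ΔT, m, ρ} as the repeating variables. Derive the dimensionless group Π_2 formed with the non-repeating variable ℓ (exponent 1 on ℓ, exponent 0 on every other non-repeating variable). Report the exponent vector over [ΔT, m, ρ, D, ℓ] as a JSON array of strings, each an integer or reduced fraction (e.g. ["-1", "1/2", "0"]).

["0", "-1/3", "1/3", "0", "1"]

Dimensional matrix (L×Θ×M by ΔT×m×ρ×D×ℓ):
  L: [ 0  0 -3  1  1]
  Θ: [ 1  0  0  0  0]
  M: [ 0  1  1  0  0]
RREF → pivots at {ΔT,m,ρ} ⇒ r = 3
Pivot set = {ΔT,m,ρ}, free = {D,ℓ}
RREF:
  r0: [   1    0    0    0    0]
  r1: [   0    1    0  1/3  1/3]
  r2: [   0    0    1 -1/3 -1/3]
Fix exponent of ℓ at 1, D at 0; solve each RREF row for its pivot's exponent:
  r0: exp(ΔT) + (0)·1 = 0 ⇒ exp(ΔT) = 0
  r1: exp(m) + (1/3)·1 = 0 ⇒ exp(m) = -1/3
  r2: exp(ρ) + (-1/3)·1 = 0 ⇒ exp(ρ) = 1/3
Π_2 = m^(-1/3) · ρ^(1/3) · ℓ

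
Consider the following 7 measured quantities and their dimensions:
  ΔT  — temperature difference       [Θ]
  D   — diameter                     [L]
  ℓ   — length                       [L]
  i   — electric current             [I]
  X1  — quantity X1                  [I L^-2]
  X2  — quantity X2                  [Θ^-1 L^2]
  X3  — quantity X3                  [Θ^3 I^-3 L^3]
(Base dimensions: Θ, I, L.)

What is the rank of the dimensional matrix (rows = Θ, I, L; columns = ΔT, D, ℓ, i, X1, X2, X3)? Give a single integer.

3

Exponent matrix [Θ,I,L] × [ΔT,D,ℓ,i,X1,X2,X3]:
  Θ: [ 1  0  0  0  0 -1  3]
  I: [ 0  0  0  1  1  0 -3]
  L: [ 0  1  1  0 -2  2  3]
Echelon form has 3 nonzero rows (pivots: ΔT,D,i)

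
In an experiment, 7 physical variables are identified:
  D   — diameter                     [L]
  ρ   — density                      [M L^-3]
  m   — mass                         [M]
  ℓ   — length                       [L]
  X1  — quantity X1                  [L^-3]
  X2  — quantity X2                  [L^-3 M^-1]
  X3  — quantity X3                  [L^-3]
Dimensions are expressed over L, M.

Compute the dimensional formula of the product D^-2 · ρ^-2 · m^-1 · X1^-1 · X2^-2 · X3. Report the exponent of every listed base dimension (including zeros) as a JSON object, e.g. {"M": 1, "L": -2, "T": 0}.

{"L": 10, "M": -1}

Exponent matrix [L,M] × [D,ρ,m,ℓ,X1,X2,X3]:
  L: [ 1 -3  0  1 -3 -3 -3]
  M: [ 0  1  1  0  0 -1  0]
  [L]: (-2)·1+(-2)·-3+(-1)·0+(-1)·-3+(-2)·-3+(1)·-3 = 10
  [M]: (-2)·0+(-2)·1+(-1)·1+(-1)·0+(-2)·-1+(1)·0 = -1
⇒ L^10 M^-1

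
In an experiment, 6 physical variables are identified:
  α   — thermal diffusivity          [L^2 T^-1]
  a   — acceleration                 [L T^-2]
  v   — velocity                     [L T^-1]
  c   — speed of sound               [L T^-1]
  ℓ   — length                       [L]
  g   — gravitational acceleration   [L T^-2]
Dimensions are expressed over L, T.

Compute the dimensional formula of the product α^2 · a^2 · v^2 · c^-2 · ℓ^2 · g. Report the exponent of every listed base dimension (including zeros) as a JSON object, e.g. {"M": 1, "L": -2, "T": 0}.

Exponent matrix [L,T] × [α,a,v,c,ℓ,g]:
  L: [ 2  1  1  1  1  1]
  T: [-1 -2 -1 -1  0 -2]
  [L]: (2)·2+(2)·1+(2)·1+(-2)·1+(2)·1+(1)·1 = 9
  [T]: (2)·-1+(2)·-2+(2)·-1+(-2)·-1+(2)·0+(1)·-2 = -8
⇒ L^9 T^-8

{"L": 9, "T": -8}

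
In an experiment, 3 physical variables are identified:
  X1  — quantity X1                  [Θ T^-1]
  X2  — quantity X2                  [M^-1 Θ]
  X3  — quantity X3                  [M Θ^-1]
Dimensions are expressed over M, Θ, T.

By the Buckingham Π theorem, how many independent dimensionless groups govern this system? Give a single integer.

1

Exponent matrix [M,Θ,T] × [X1,X2,X3]:
  M: [ 0 -1  1]
  Θ: [ 1  1 -1]
  T: [-1  0  0]
RREF → pivots at {X1,X2} ⇒ r = 2
Π count = n − r = 3 − 2 = 1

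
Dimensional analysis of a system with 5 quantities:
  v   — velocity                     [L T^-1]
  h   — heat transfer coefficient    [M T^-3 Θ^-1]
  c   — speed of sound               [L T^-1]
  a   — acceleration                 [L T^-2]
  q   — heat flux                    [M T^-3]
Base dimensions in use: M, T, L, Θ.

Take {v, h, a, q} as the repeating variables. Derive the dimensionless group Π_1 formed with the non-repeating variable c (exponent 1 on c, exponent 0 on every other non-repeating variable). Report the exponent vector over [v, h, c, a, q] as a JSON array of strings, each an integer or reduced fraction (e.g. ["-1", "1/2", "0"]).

Exponent matrix [M,T,L,Θ] × [v,h,c,a,q]:
  M: [ 0  1  0  0  1]
  T: [-1 -3 -1 -2 -3]
  L: [ 1  0  1  1  0]
  Θ: [ 0 -1  0  0  0]
Echelon form has 4 nonzero rows (pivots: v,h,a,q)
Repeat: v,h,a,q; free: c
RREF:
  r0: [   1    0    1    0    0]
  r1: [   0    1    0    0    0]
  r2: [   0    0    0    1    0]
  r3: [   0    0    0    0    1]
Fix exponent of c at 1; solve each RREF row for its pivot's exponent:
  r0: exp(v) + (1)·1 = 0 ⇒ exp(v) = -1
  r1: exp(h) + (0)·1 = 0 ⇒ exp(h) = 0
  r2: exp(a) + (0)·1 = 0 ⇒ exp(a) = 0
  r3: exp(q) + (0)·1 = 0 ⇒ exp(q) = 0
Π_1 = v^-1 · c

["-1", "0", "1", "0", "0"]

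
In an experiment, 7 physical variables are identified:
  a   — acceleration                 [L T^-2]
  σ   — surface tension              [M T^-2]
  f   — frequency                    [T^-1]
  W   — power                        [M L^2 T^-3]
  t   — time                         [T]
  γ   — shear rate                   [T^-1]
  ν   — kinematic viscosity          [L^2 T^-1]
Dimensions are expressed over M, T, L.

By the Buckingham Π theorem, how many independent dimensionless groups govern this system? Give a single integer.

4

Exponent matrix [M,T,L] × [a,σ,f,W,t,γ,ν]:
  M: [ 0  1  0  1  0  0  0]
  T: [-2 -2 -1 -3  1 -1 -1]
  L: [ 1  0  0  2  0  0  2]
Echelon form has 3 nonzero rows (pivots: a,σ,f)
7 vars − rank 3 = 4 Π groups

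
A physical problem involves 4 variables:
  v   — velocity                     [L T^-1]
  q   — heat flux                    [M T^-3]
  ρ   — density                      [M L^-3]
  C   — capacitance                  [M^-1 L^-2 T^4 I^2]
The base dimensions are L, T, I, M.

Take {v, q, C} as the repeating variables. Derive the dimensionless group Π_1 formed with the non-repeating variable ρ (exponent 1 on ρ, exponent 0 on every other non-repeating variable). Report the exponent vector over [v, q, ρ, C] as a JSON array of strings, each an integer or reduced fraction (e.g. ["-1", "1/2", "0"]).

["3", "-1", "1", "0"]

Dimensional matrix (L×T×I×M by v×q×ρ×C):
  L: [ 1  0 -3 -2]
  T: [-1 -3  0  4]
  I: [ 0  0  0  2]
  M: [ 0  1  1 -1]
Row reduction gives pivot columns v,q,C; rank = 3
Repeat: v,q,C; free: ρ
RREF:
  r0: [   1    0   -3    0]
  r1: [   0    1    1    0]
  r2: [   0    0    0    1]
  r3: [   0    0    0    0]
Fix exponent of ρ at 1; solve each RREF row for its pivot's exponent:
  r0: exp(v) + (-3)·1 = 0 ⇒ exp(v) = 3
  r1: exp(q) + (1)·1 = 0 ⇒ exp(q) = -1
  r2: exp(C) + (0)·1 = 0 ⇒ exp(C) = 0
Π_1 = v^3 · q^-1 · ρ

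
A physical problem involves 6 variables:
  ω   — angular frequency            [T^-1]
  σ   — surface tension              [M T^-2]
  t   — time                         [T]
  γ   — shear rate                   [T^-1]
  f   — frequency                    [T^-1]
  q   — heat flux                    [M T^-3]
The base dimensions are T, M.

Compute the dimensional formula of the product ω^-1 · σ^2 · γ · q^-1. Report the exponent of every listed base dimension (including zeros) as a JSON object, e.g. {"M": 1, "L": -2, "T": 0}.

Exponent matrix [T,M] × [ω,σ,t,γ,f,q]:
  T: [-1 -2  1 -1 -1 -3]
  M: [ 0  1  0  0  0  1]
  [T]: (-1)·-1+(2)·-2+(1)·-1+(-1)·-3 = -1
  [M]: (-1)·0+(2)·1+(1)·0+(-1)·1 = 1
⇒ T^-1 M

{"T": -1, "M": 1}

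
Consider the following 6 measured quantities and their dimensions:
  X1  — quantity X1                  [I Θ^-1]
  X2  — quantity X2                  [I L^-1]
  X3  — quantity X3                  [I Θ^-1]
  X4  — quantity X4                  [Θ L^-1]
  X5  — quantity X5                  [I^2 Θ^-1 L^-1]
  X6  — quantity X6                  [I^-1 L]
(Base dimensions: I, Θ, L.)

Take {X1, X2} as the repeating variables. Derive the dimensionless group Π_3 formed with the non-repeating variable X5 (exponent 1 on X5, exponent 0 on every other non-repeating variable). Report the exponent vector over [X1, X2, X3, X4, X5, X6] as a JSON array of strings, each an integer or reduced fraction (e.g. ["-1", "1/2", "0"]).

Write exponents as rows I,Θ,L / cols X1,X2,X3,X4,X5,X6:
  I: [ 1  1  1  0  2 -1]
  Θ: [-1  0 -1  1 -1  0]
  L: [ 0 -1  0 -1 -1  1]
Echelon form has 2 nonzero rows (pivots: X1,X2)
Repeat: X1,X2; free: X3,X4,X5,X6
RREF:
  r0: [   1    0    1   -1    1    0]
  r1: [   0    1    0    1    1   -1]
  r2: [   0    0    0    0    0    0]
Fix exponent of X5 at 1, X3 at 0, X4 at 0, X6 at 0; solve each RREF row for its pivot's exponent:
  r0: exp(X1) + (1)·1 = 0 ⇒ exp(X1) = -1
  r1: exp(X2) + (1)·1 = 0 ⇒ exp(X2) = -1
Π_3 = X1^-1 · X2^-1 · X5

["-1", "-1", "0", "0", "1", "0"]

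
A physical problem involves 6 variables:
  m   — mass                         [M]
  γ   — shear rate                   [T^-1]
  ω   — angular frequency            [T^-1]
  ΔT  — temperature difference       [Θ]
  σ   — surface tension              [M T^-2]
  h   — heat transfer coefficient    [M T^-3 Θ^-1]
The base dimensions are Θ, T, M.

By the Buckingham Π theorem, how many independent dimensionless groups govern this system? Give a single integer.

Exponent matrix [Θ,T,M] × [m,γ,ω,ΔT,σ,h]:
  Θ: [ 0  0  0  1  0 -1]
  T: [ 0 -1 -1  0 -2 -3]
  M: [ 1  0  0  0  1  1]
Row reduction gives pivot columns m,γ,ΔT; rank = 3
Π count = n − r = 6 − 3 = 3

3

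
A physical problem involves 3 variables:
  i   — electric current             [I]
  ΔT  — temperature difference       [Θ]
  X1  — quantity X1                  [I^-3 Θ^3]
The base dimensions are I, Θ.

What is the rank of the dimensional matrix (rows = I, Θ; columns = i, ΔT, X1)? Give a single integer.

Write exponents as rows I,Θ / cols i,ΔT,X1:
  I: [ 1  0 -3]
  Θ: [ 0  1  3]
Echelon form has 2 nonzero rows (pivots: i,ΔT)

2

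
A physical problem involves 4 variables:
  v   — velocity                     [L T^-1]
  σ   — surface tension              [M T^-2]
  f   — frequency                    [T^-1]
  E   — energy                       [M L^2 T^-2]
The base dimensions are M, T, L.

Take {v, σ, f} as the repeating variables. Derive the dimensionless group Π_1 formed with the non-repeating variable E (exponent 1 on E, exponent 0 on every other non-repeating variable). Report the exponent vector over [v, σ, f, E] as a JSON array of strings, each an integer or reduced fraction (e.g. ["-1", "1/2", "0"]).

["-2", "-1", "2", "1"]

Exponent matrix [M,T,L] × [v,σ,f,E]:
  M: [ 0  1  0  1]
  T: [-1 -2 -1 -2]
  L: [ 1  0  0  2]
Row reduction gives pivot columns v,σ,f; rank = 3
Repeat: v,σ,f; free: E
RREF:
  r0: [   1    0    0    2]
  r1: [   0    1    0    1]
  r2: [   0    0    1   -2]
Fix exponent of E at 1; solve each RREF row for its pivot's exponent:
  r0: exp(v) + (2)·1 = 0 ⇒ exp(v) = -2
  r1: exp(σ) + (1)·1 = 0 ⇒ exp(σ) = -1
  r2: exp(f) + (-2)·1 = 0 ⇒ exp(f) = 2
Π_1 = v^-2 · σ^-1 · f^2 · E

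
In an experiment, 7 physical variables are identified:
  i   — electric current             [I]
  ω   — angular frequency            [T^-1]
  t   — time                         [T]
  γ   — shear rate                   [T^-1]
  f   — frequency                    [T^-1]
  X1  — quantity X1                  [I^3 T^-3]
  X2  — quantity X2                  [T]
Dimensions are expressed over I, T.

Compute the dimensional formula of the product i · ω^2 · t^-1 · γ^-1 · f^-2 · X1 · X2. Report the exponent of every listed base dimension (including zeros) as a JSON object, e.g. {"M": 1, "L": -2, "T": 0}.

{"I": 4, "T": -2}

Dimensional matrix (I×T by i×ω×t×γ×f×X1×X2):
  I: [ 1  0  0  0  0  3  0]
  T: [ 0 -1  1 -1 -1 -3  1]
  [I]: (1)·1+(2)·0+(-1)·0+(-1)·0+(-2)·0+(1)·3+(1)·0 = 4
  [T]: (1)·0+(2)·-1+(-1)·1+(-1)·-1+(-2)·-1+(1)·-3+(1)·1 = -2
⇒ I^4 T^-2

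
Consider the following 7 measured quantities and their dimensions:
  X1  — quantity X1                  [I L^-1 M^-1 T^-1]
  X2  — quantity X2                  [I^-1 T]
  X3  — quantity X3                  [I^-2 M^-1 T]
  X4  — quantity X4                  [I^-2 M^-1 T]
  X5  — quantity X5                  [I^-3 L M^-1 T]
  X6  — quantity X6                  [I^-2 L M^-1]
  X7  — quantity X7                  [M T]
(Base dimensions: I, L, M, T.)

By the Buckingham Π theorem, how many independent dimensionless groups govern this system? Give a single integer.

4

Write exponents as rows I,L,M,T / cols X1,X2,X3,X4,X5,X6,X7:
  I: [ 1 -1 -2 -2 -3 -2  0]
  L: [-1  0  0  0  1  1  0]
  M: [-1  0 -1 -1 -1 -1  1]
  T: [-1  1  1  1  1  0  1]
Echelon form has 3 nonzero rows (pivots: X1,X2,X3)
n=7, r=3 ⇒ 4 dimensionless groups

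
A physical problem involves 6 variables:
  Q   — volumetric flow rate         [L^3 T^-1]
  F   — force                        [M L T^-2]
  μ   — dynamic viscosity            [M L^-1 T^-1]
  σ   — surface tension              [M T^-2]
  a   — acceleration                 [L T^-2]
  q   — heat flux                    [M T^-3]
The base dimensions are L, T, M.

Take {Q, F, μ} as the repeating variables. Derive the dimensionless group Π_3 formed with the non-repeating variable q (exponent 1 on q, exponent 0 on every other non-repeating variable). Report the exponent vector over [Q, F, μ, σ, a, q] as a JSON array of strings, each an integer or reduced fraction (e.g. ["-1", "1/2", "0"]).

Exponent matrix [L,T,M] × [Q,F,μ,σ,a,q]:
  L: [ 3  1 -1  0  1  0]
  T: [-1 -2 -1 -2 -2 -3]
  M: [ 0  1  1  1  0  1]
Row reduction gives pivot columns Q,F,μ; rank = 3
Pivot set = {Q,F,μ}, free = {σ,a,q}
RREF:
  r0: [   1    0    0   -1   -3   -3]
  r1: [   0    1    0    2    5    5]
  r2: [   0    0    1   -1   -5   -4]
Fix exponent of q at 1, σ at 0, a at 0; solve each RREF row for its pivot's exponent:
  r0: exp(Q) + (-3)·1 = 0 ⇒ exp(Q) = 3
  r1: exp(F) + (5)·1 = 0 ⇒ exp(F) = -5
  r2: exp(μ) + (-4)·1 = 0 ⇒ exp(μ) = 4
Π_3 = Q^3 · F^-5 · μ^4 · q

["3", "-5", "4", "0", "0", "1"]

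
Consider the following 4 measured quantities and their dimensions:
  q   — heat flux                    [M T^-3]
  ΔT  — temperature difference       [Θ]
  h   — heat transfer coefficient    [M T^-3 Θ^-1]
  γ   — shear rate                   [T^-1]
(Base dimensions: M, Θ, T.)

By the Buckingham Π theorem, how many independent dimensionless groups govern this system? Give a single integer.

Dimensional matrix (M×Θ×T by q×ΔT×h×γ):
  M: [ 1  0  1  0]
  Θ: [ 0  1 -1  0]
  T: [-3  0 -3 -1]
RREF → pivots at {q,ΔT,γ} ⇒ r = 3
4 vars − rank 3 = 1 Π group

1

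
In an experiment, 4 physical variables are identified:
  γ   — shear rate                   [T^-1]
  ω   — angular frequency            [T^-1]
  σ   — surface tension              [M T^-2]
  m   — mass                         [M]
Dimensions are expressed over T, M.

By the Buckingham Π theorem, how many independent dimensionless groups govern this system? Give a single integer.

2

Dimensional matrix (T×M by γ×ω×σ×m):
  T: [-1 -1 -2  0]
  M: [ 0  0  1  1]
RREF → pivots at {γ,σ} ⇒ r = 2
Π count = n − r = 4 − 2 = 2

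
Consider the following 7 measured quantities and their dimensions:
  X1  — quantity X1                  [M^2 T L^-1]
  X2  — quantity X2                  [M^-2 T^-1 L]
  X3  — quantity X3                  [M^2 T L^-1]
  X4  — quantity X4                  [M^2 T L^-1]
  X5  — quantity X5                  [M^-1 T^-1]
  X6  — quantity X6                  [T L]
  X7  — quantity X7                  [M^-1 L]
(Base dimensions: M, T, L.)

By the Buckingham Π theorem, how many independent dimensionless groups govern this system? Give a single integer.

Exponent matrix [M,T,L] × [X1,X2,X3,X4,X5,X6,X7]:
  M: [ 2 -2  2  2 -1  0 -1]
  T: [ 1 -1  1  1 -1  1  0]
  L: [-1  1 -1 -1  0  1  1]
Row reduction gives pivot columns X1,X5; rank = 2
7 vars − rank 2 = 5 Π groups

5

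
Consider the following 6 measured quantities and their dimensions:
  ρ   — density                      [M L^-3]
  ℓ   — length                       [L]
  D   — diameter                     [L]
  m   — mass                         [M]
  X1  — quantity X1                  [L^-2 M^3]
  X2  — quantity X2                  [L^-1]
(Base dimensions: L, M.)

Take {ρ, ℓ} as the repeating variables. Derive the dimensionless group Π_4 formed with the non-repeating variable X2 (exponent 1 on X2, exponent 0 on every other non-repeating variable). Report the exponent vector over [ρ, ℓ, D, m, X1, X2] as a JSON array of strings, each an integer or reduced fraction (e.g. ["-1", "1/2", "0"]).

Write exponents as rows L,M / cols ρ,ℓ,D,m,X1,X2:
  L: [-3  1  1  0 -2 -1]
  M: [ 1  0  0  1  3  0]
Echelon form has 2 nonzero rows (pivots: ρ,ℓ)
Pivot set = {ρ,ℓ}, free = {D,m,X1,X2}
RREF:
  r0: [   1    0    0    1    3    0]
  r1: [   0    1    1    3    7   -1]
Fix exponent of X2 at 1, D at 0, m at 0, X1 at 0; solve each RREF row for its pivot's exponent:
  r0: exp(ρ) + (0)·1 = 0 ⇒ exp(ρ) = 0
  r1: exp(ℓ) + (-1)·1 = 0 ⇒ exp(ℓ) = 1
Π_4 = ℓ · X2

["0", "1", "0", "0", "0", "1"]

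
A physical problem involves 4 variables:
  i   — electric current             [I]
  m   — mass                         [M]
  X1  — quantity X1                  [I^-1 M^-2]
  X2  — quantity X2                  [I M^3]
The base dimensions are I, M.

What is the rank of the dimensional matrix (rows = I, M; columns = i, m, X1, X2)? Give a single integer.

2

Write exponents as rows I,M / cols i,m,X1,X2:
  I: [ 1  0 -1  1]
  M: [ 0  1 -2  3]
Row reduction gives pivot columns i,m; rank = 2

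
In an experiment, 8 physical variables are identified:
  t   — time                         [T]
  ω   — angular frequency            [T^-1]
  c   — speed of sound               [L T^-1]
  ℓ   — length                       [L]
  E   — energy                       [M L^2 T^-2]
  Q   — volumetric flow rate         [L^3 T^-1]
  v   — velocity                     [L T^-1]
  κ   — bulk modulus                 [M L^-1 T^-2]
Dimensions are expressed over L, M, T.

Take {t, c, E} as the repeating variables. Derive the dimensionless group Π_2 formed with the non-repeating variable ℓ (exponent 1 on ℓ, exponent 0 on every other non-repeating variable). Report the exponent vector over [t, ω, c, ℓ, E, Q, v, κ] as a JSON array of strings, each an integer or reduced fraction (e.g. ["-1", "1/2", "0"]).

Write exponents as rows L,M,T / cols t,ω,c,ℓ,E,Q,v,κ:
  L: [ 0  0  1  1  2  3  1 -1]
  M: [ 0  0  0  0  1  0  0  1]
  T: [ 1 -1 -1  0 -2 -1 -1 -2]
RREF → pivots at {t,c,E} ⇒ r = 3
Repeat: t,c,E; free: ω,ℓ,Q,v,κ
RREF:
  r0: [   1   -1    0    1    0    2    0   -3]
  r1: [   0    0    1    1    0    3    1   -3]
  r2: [   0    0    0    0    1    0    0    1]
Fix exponent of ℓ at 1, ω at 0, Q at 0, v at 0, κ at 0; solve each RREF row for its pivot's exponent:
  r0: exp(t) + (1)·1 = 0 ⇒ exp(t) = -1
  r1: exp(c) + (1)·1 = 0 ⇒ exp(c) = -1
  r2: exp(E) + (0)·1 = 0 ⇒ exp(E) = 0
Π_2 = t^-1 · c^-1 · ℓ

["-1", "0", "-1", "1", "0", "0", "0", "0"]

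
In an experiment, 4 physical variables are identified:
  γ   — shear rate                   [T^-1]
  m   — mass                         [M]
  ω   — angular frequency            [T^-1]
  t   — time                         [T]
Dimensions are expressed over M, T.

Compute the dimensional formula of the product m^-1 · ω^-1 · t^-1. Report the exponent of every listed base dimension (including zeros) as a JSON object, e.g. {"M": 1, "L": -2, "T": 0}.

{"M": -1, "T": 0}

Dimensional matrix (M×T by γ×m×ω×t):
  M: [ 0  1  0  0]
  T: [-1  0 -1  1]
  [M]: (-1)·1+(-1)·0+(-1)·0 = -1
  [T]: (-1)·0+(-1)·-1+(-1)·1 = 0
⇒ M^-1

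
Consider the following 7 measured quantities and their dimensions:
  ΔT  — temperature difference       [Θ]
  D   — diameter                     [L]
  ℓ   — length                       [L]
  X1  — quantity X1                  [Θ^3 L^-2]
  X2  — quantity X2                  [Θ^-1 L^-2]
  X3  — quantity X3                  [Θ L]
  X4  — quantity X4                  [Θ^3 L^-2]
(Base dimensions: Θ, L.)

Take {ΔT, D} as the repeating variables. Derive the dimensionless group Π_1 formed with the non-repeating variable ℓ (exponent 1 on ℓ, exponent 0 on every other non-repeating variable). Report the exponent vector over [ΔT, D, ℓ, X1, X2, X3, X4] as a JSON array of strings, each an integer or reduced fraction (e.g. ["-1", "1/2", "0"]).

Write exponents as rows Θ,L / cols ΔT,D,ℓ,X1,X2,X3,X4:
  Θ: [ 1  0  0  3 -1  1  3]
  L: [ 0  1  1 -2 -2  1 -2]
Echelon form has 2 nonzero rows (pivots: ΔT,D)
Repeat: ΔT,D; free: ℓ,X1,X2,X3,X4
RREF:
  r0: [   1    0    0    3   -1    1    3]
  r1: [   0    1    1   -2   -2    1   -2]
Fix exponent of ℓ at 1, X1 at 0, X2 at 0, X3 at 0, X4 at 0; solve each RREF row for its pivot's exponent:
  r0: exp(ΔT) + (0)·1 = 0 ⇒ exp(ΔT) = 0
  r1: exp(D) + (1)·1 = 0 ⇒ exp(D) = -1
Π_1 = D^-1 · ℓ

["0", "-1", "1", "0", "0", "0", "0"]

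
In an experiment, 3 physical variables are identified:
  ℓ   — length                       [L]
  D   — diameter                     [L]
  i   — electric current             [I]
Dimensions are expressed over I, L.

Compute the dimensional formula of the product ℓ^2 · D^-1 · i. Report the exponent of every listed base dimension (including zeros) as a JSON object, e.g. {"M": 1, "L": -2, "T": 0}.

Write exponents as rows I,L / cols ℓ,D,i:
  I: [ 0  0  1]
  L: [ 1  1  0]
  [I]: (2)·0+(-1)·0+(1)·1 = 1
  [L]: (2)·1+(-1)·1+(1)·0 = 1
⇒ I L

{"I": 1, "L": 1}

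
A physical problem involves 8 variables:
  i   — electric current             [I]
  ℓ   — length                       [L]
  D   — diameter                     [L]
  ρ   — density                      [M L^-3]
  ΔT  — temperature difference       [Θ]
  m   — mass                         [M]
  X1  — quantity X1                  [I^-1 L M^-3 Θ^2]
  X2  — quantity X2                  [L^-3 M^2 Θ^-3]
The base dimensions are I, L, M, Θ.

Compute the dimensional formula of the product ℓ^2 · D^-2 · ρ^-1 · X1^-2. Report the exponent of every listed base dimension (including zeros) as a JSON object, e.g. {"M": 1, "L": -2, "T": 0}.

{"I": 2, "L": 1, "M": 5, "Θ": -4}

Dimensional matrix (I×L×M×Θ by i×ℓ×D×ρ×ΔT×m×X1×X2):
  I: [ 1  0  0  0  0  0 -1  0]
  L: [ 0  1  1 -3  0  0  1 -3]
  M: [ 0  0  0  1  0  1 -3  2]
  Θ: [ 0  0  0  0  1  0  2 -3]
  [I]: (2)·0+(-2)·0+(-1)·0+(-2)·-1 = 2
  [L]: (2)·1+(-2)·1+(-1)·-3+(-2)·1 = 1
  [M]: (2)·0+(-2)·0+(-1)·1+(-2)·-3 = 5
  [Θ]: (2)·0+(-2)·0+(-1)·0+(-2)·2 = -4
⇒ I^2 L M^5 Θ^-4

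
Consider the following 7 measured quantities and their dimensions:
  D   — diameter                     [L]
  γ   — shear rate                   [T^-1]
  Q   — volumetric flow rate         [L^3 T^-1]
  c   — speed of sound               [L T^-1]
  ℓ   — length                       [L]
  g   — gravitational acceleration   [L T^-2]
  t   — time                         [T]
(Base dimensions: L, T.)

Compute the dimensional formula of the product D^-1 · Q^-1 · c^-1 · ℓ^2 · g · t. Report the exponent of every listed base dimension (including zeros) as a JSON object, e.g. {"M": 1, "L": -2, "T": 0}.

{"L": -2, "T": 1}

Write exponents as rows L,T / cols D,γ,Q,c,ℓ,g,t:
  L: [ 1  0  3  1  1  1  0]
  T: [ 0 -1 -1 -1  0 -2  1]
  [L]: (-1)·1+(-1)·3+(-1)·1+(2)·1+(1)·1+(1)·0 = -2
  [T]: (-1)·0+(-1)·-1+(-1)·-1+(2)·0+(1)·-2+(1)·1 = 1
⇒ L^-2 T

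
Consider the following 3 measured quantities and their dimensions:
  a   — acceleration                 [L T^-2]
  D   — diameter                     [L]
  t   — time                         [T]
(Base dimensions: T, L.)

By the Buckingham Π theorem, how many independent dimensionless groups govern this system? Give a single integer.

1

Write exponents as rows T,L / cols a,D,t:
  T: [-2  0  1]
  L: [ 1  1  0]
RREF → pivots at {a,D} ⇒ r = 2
3 vars − rank 2 = 1 Π group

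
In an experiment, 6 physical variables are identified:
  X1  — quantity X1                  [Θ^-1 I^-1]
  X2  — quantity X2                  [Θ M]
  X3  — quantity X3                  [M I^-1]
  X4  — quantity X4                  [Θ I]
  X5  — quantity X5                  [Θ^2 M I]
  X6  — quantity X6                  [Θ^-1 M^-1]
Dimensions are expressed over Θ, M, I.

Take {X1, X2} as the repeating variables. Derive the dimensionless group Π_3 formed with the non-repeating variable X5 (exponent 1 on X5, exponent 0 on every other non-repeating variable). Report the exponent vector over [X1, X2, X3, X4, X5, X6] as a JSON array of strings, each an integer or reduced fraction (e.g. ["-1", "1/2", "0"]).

Write exponents as rows Θ,M,I / cols X1,X2,X3,X4,X5,X6:
  Θ: [-1  1  0  1  2 -1]
  M: [ 0  1  1  0  1 -1]
  I: [-1  0 -1  1  1  0]
RREF → pivots at {X1,X2} ⇒ r = 2
Pivot set = {X1,X2}, free = {X3,X4,X5,X6}
RREF:
  r0: [   1    0    1   -1   -1    0]
  r1: [   0    1    1    0    1   -1]
  r2: [   0    0    0    0    0    0]
Fix exponent of X5 at 1, X3 at 0, X4 at 0, X6 at 0; solve each RREF row for its pivot's exponent:
  r0: exp(X1) + (-1)·1 = 0 ⇒ exp(X1) = 1
  r1: exp(X2) + (1)·1 = 0 ⇒ exp(X2) = -1
Π_3 = X1 · X2^-1 · X5

["1", "-1", "0", "0", "1", "0"]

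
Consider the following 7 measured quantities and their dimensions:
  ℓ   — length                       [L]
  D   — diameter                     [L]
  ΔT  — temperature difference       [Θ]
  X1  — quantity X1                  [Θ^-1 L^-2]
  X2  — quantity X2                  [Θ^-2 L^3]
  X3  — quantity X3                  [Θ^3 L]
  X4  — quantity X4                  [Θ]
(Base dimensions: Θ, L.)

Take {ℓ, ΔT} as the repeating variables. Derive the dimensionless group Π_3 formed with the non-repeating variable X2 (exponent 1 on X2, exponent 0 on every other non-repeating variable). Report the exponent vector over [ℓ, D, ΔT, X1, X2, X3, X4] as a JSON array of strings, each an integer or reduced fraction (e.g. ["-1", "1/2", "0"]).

Exponent matrix [Θ,L] × [ℓ,D,ΔT,X1,X2,X3,X4]:
  Θ: [ 0  0  1 -1 -2  3  1]
  L: [ 1  1  0 -2  3  1  0]
Echelon form has 2 nonzero rows (pivots: ℓ,ΔT)
Repeat: ℓ,ΔT; free: D,X1,X2,X3,X4
RREF:
  r0: [   1    1    0   -2    3    1    0]
  r1: [   0    0    1   -1   -2    3    1]
Fix exponent of X2 at 1, D at 0, X1 at 0, X3 at 0, X4 at 0; solve each RREF row for its pivot's exponent:
  r0: exp(ℓ) + (3)·1 = 0 ⇒ exp(ℓ) = -3
  r1: exp(ΔT) + (-2)·1 = 0 ⇒ exp(ΔT) = 2
Π_3 = ℓ^-3 · ΔT^2 · X2

["-3", "0", "2", "0", "1", "0", "0"]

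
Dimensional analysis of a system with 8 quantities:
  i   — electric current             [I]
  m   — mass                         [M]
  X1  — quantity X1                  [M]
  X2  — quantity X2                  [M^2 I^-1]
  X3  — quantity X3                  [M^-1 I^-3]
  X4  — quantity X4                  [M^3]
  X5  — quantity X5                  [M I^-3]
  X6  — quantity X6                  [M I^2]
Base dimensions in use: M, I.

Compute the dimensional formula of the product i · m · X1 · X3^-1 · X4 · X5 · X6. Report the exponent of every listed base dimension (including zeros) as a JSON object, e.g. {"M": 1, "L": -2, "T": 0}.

Dimensional matrix (M×I by i×m×X1×X2×X3×X4×X5×X6):
  M: [ 0  1  1  2 -1  3  1  1]
  I: [ 1  0  0 -1 -3  0 -3  2]
  [M]: (1)·0+(1)·1+(1)·1+(-1)·-1+(1)·3+(1)·1+(1)·1 = 8
  [I]: (1)·1+(1)·0+(1)·0+(-1)·-3+(1)·0+(1)·-3+(1)·2 = 3
⇒ M^8 I^3

{"M": 8, "I": 3}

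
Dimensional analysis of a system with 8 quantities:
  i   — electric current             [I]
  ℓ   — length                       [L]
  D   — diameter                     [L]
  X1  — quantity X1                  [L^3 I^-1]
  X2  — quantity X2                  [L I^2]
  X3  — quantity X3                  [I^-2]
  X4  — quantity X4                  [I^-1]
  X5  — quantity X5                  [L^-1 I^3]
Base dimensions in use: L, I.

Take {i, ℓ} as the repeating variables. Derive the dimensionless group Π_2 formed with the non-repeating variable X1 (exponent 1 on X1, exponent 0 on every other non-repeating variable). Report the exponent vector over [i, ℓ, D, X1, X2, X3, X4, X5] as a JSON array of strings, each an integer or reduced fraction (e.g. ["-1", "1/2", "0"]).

["1", "-3", "0", "1", "0", "0", "0", "0"]

Dimensional matrix (L×I by i×ℓ×D×X1×X2×X3×X4×X5):
  L: [ 0  1  1  3  1  0  0 -1]
  I: [ 1  0  0 -1  2 -2 -1  3]
Echelon form has 2 nonzero rows (pivots: i,ℓ)
Pivot set = {i,ℓ}, free = {D,X1,X2,X3,X4,X5}
RREF:
  r0: [   1    0    0   -1    2   -2   -1    3]
  r1: [   0    1    1    3    1    0    0   -1]
Fix exponent of X1 at 1, D at 0, X2 at 0, X3 at 0, X4 at 0, X5 at 0; solve each RREF row for its pivot's exponent:
  r0: exp(i) + (-1)·1 = 0 ⇒ exp(i) = 1
  r1: exp(ℓ) + (3)·1 = 0 ⇒ exp(ℓ) = -3
Π_2 = i · ℓ^-3 · X1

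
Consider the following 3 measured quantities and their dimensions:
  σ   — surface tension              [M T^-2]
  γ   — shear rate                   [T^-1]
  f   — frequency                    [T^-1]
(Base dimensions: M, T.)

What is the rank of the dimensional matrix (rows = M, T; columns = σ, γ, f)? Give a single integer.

2

Exponent matrix [M,T] × [σ,γ,f]:
  M: [ 1  0  0]
  T: [-2 -1 -1]
Echelon form has 2 nonzero rows (pivots: σ,γ)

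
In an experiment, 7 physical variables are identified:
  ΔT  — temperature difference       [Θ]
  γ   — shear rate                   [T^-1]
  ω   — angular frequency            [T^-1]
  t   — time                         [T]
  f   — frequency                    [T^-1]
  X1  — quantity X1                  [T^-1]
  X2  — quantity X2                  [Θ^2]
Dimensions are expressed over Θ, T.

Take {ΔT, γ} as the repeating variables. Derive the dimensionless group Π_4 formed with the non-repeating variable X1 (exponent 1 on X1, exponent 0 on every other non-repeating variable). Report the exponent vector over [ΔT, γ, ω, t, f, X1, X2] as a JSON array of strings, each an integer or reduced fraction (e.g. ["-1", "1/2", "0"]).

["0", "-1", "0", "0", "0", "1", "0"]

Exponent matrix [Θ,T] × [ΔT,γ,ω,t,f,X1,X2]:
  Θ: [ 1  0  0  0  0  0  2]
  T: [ 0 -1 -1  1 -1 -1  0]
Row reduction gives pivot columns ΔT,γ; rank = 2
Pivot set = {ΔT,γ}, free = {ω,t,f,X1,X2}
RREF:
  r0: [   1    0    0    0    0    0    2]
  r1: [   0    1    1   -1    1    1    0]
Fix exponent of X1 at 1, ω at 0, t at 0, f at 0, X2 at 0; solve each RREF row for its pivot's exponent:
  r0: exp(ΔT) + (0)·1 = 0 ⇒ exp(ΔT) = 0
  r1: exp(γ) + (1)·1 = 0 ⇒ exp(γ) = -1
Π_4 = γ^-1 · X1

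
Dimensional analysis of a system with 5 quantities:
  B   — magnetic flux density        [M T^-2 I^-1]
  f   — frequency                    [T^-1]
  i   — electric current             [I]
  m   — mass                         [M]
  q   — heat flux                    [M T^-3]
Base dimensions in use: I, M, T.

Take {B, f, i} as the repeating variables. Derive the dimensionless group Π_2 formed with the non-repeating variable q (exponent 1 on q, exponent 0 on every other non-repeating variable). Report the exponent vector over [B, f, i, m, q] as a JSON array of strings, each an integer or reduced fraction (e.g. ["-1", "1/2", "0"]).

Write exponents as rows I,M,T / cols B,f,i,m,q:
  I: [-1  0  1  0  0]
  M: [ 1  0  0  1  1]
  T: [-2 -1  0  0 -3]
RREF → pivots at {B,f,i} ⇒ r = 3
Pivot set = {B,f,i}, free = {m,q}
RREF:
  r0: [   1    0    0    1    1]
  r1: [   0    1    0   -2    1]
  r2: [   0    0    1    1    1]
Fix exponent of q at 1, m at 0; solve each RREF row for its pivot's exponent:
  r0: exp(B) + (1)·1 = 0 ⇒ exp(B) = -1
  r1: exp(f) + (1)·1 = 0 ⇒ exp(f) = -1
  r2: exp(i) + (1)·1 = 0 ⇒ exp(i) = -1
Π_2 = B^-1 · f^-1 · i^-1 · q

["-1", "-1", "-1", "0", "1"]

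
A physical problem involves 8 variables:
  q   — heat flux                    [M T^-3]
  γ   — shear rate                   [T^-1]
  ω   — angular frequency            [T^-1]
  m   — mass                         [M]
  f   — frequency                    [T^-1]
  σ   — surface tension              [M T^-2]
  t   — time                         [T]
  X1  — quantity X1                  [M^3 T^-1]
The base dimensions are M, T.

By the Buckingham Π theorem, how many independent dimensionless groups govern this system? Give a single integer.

Dimensional matrix (M×T by q×γ×ω×m×f×σ×t×X1):
  M: [ 1  0  0  1  0  1  0  3]
  T: [-3 -1 -1  0 -1 -2  1 -1]
RREF → pivots at {q,γ} ⇒ r = 2
Π count = n − r = 8 − 2 = 6

6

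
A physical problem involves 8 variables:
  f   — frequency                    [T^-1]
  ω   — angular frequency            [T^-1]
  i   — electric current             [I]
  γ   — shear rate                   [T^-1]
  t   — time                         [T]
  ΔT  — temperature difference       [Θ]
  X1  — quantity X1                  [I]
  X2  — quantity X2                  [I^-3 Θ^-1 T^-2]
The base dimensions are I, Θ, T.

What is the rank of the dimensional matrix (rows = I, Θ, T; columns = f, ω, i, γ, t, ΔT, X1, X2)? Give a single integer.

Dimensional matrix (I×Θ×T by f×ω×i×γ×t×ΔT×X1×X2):
  I: [ 0  0  1  0  0  0  1 -3]
  Θ: [ 0  0  0  0  0  1  0 -1]
  T: [-1 -1  0 -1  1  0  0 -2]
RREF → pivots at {f,i,ΔT} ⇒ r = 3

3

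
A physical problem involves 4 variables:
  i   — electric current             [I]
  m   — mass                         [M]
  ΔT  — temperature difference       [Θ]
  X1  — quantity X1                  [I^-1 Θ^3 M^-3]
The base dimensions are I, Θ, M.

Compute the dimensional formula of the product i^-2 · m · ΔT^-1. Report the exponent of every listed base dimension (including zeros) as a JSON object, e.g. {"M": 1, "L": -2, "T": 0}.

Dimensional matrix (I×Θ×M by i×m×ΔT×X1):
  I: [ 1  0  0 -1]
  Θ: [ 0  0  1  3]
  M: [ 0  1  0 -3]
  [I]: (-2)·1+(1)·0+(-1)·0 = -2
  [Θ]: (-2)·0+(1)·0+(-1)·1 = -1
  [M]: (-2)·0+(1)·1+(-1)·0 = 1
⇒ I^-2 Θ^-1 M

{"I": -2, "Θ": -1, "M": 1}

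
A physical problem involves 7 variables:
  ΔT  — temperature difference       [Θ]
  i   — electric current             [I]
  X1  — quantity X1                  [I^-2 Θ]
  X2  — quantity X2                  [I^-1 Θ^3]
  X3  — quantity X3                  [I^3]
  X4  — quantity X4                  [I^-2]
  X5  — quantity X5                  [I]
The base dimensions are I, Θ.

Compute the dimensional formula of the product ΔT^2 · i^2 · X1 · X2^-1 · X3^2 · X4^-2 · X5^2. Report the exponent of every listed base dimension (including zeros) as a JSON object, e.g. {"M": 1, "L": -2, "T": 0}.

{"I": 13, "Θ": 0}

Exponent matrix [I,Θ] × [ΔT,i,X1,X2,X3,X4,X5]:
  I: [ 0  1 -2 -1  3 -2  1]
  Θ: [ 1  0  1  3  0  0  0]
  [I]: (2)·0+(2)·1+(1)·-2+(-1)·-1+(2)·3+(-2)·-2+(2)·1 = 13
  [Θ]: (2)·1+(2)·0+(1)·1+(-1)·3+(2)·0+(-2)·0+(2)·0 = 0
⇒ I^13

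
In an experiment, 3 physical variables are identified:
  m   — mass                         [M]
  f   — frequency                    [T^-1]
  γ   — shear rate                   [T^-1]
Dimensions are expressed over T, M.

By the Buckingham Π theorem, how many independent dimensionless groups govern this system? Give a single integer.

1

Dimensional matrix (T×M by m×f×γ):
  T: [ 0 -1 -1]
  M: [ 1  0  0]
Echelon form has 2 nonzero rows (pivots: m,f)
n=3, r=2 ⇒ 1 dimensionless group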